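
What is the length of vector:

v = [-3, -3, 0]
4.243

||v||₂ = √((-3)² + (-3)² + (0)²) = √18 = 4.243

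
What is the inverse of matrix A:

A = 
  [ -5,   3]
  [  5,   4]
det(A) = (-5)(4) - (3)(5) = -35
For a 2×2 matrix, A⁻¹ = (1/det(A)) · [[d, -b], [-c, a]]
    = (-1/35) · [[4, -3], [-5, -5]]

A⁻¹ = 
  [-4/35,  3/35]
  [  1/7,   1/7]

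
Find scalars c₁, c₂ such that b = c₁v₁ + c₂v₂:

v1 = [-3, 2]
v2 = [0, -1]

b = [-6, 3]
c1 = 2, c2 = 1

b = 2·v1 + 1·v2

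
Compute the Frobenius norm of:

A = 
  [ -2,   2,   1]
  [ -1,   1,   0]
||A||_F = 3.317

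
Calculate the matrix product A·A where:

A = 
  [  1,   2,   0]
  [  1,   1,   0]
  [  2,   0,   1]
A² = A·A:
A²[1,1] = (1)(1) + (2)(1) + (0)(2) = 3
A²[1,2] = (1)(2) + (2)(1) + (0)(0) = 4
A²[1,3] = (1)(0) + (2)(0) + (0)(1) = 0
A²[2,1] = (1)(1) + (1)(1) + (0)(2) = 2
A²[2,2] = (1)(2) + (1)(1) + (0)(0) = 3
A²[2,3] = (1)(0) + (1)(0) + (0)(1) = 0
A²[3,1] = (2)(1) + (0)(1) + (1)(2) = 4
A²[3,2] = (2)(2) + (0)(1) + (1)(0) = 4
A²[3,3] = (2)(0) + (0)(0) + (1)(1) = 1
A² = 
  [  3,   4,   0]
  [  2,   3,   0]
  [  4,   4,   1]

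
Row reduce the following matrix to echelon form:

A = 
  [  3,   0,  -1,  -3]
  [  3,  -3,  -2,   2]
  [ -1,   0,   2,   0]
Row operations:
R2 → R2 - (1)·R1
R3 → R3 + (1/3)·R1

Resulting echelon form:
REF = 
  [  3,   0,  -1,  -3]
  [  0,  -3,  -1,   5]
  [  0,   0, 5/3,  -1]

Rank = 3 (number of non-zero pivot rows).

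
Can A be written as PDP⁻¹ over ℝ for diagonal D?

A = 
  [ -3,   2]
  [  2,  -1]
Yes

tr(A) = -4, det(A) = -1
Characteristic polynomial: λ² - tr(A)λ + det(A) = λ² + 4λ - 1
λ² + 4λ - 1 = 0  ⇒  λ = (-4 ± √((4)² - 4·(-1)))/2 = (-4 ± √(20))/2
  = -2 + √5,  -2 - √5
Eigenvalues: -2 + √5, -2 - √5  (≈ 0.2361, -4.236)
The two irrational eigenvalues are distinct (simple), so each has alg. mult. = geom. mult. = 1.
Sum of geometric multiplicities equals n, so A has n independent eigenvectors.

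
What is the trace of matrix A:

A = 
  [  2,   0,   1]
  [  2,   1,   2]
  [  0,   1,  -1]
2

tr(A) = 2 + 1 + -1 = 2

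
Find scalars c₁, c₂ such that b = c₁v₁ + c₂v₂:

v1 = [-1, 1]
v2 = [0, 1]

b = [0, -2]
c1 = 0, c2 = -2

b = 0·v1 + -2·v2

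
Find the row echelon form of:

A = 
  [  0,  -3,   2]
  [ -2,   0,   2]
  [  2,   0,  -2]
Row operations:
Swap R1 ↔ R2
R3 → R3 + (1)·R1

Resulting echelon form:
REF = 
  [ -2,   0,   2]
  [  0,  -3,   2]
  [  0,   0,   0]

Rank = 2 (number of non-zero pivot rows).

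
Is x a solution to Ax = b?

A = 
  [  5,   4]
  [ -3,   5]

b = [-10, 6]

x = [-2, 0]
Yes

Ax = [-10, 6] = b ✓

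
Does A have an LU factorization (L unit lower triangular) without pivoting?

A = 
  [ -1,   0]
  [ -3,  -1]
Yes.
A[1,1] = -1 ≠ 0, so Gaussian elimination proceeds without a row swap: multiplier ℓ₂₁ = (-3)/(-1) = 3, and U[2,2] = -1 - (3)(0) = -1.
L = 
  [  1,   0]
  [  3,   1]
U = 
  [ -1,   0]
  [  0,  -1]
Check row 2 of LU: [(3)(-1), (3)(0) + (-1)] = [-3, -1] = row 2 of A ✓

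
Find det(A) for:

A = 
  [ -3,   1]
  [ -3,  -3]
12

For a 2×2 matrix, det = ad - bc = (-3)(-3) - (1)(-3) = 12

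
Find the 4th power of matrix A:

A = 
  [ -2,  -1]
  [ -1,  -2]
A^4 = 
  [ 41,  40]
  [ 40,  41]

A² = A·A:
A²[1,1] = (-2)(-2) + (-1)(-1) = 5
A²[1,2] = (-2)(-1) + (-1)(-2) = 4
A²[2,1] = (-1)(-2) + (-2)(-1) = 4
A²[2,2] = (-1)(-1) + (-2)(-2) = 5
A² = 
  [  5,   4]
  [  4,   5]

A^3 = A^2·A:
A^3[1,1] = (5)(-2) + (4)(-1) = -14
A^3[1,2] = (5)(-1) + (4)(-2) = -13
A^3[2,1] = (4)(-2) + (5)(-1) = -13
A^3[2,2] = (4)(-1) + (5)(-2) = -14
A^3 = 
  [-14, -13]
  [-13, -14]

A^4 = A^3·A:
A^4[1,1] = (-14)(-2) + (-13)(-1) = 41
A^4[1,2] = (-14)(-1) + (-13)(-2) = 40
A^4[2,1] = (-13)(-2) + (-14)(-1) = 40
A^4[2,2] = (-13)(-1) + (-14)(-2) = 41
A^4 = 
  [ 41,  40]
  [ 40,  41]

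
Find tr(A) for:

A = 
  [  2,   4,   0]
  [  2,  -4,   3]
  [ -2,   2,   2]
0

tr(A) = 2 + -4 + 2 = 0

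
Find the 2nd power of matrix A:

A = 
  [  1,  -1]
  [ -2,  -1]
A² = A·A:
A²[1,1] = (1)(1) + (-1)(-2) = 3
A²[1,2] = (1)(-1) + (-1)(-1) = 0
A²[2,1] = (-2)(1) + (-1)(-2) = 0
A²[2,2] = (-2)(-1) + (-1)(-1) = 3
A² = 
  [  3,   0]
  [  0,   3]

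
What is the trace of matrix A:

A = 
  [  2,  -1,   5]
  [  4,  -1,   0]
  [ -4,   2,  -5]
-4

tr(A) = 2 + -1 + -5 = -4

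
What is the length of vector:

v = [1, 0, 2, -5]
5.477

||v||₂ = √((1)² + (0)² + (2)² + (-5)²) = √30 = 5.477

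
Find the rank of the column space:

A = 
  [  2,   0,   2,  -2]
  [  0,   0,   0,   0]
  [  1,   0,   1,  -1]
dim(Col(A)) = 1

Row reduce:
R3 → R3 - (1/2)·R1
REF = 
  [  2,   0,   2,  -2]
  [  0,   0,   0,   0]
  [  0,   0,   0,   0]
Pivot columns: 1 → 1 pivot.
dim(Col(A)) = number of pivot columns = 1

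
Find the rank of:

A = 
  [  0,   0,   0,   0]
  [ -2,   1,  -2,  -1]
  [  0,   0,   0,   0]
rank(A) = 1

Row reduce:
Swap R1 ↔ R2
REF = 
  [ -2,   1,  -2,  -1]
  [  0,   0,   0,   0]
  [  0,   0,   0,   0]
Pivot columns: 1 → 1 pivot.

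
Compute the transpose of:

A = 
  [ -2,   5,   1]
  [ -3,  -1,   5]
Aᵀ = 
  [ -2,  -3]
  [  5,  -1]
  [  1,   5]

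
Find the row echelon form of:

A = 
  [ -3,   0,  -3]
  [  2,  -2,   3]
Row operations:
R2 → R2 + (2/3)·R1

Resulting echelon form:
REF = 
  [ -3,   0,  -3]
  [  0,  -2,   1]

Rank = 2 (number of non-zero pivot rows).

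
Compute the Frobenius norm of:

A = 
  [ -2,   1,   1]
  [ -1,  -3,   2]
||A||_F = 4.472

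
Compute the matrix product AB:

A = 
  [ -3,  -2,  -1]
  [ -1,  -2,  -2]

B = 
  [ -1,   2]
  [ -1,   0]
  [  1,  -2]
AB = 
  [  4,  -4]
  [  1,   2]

A is 2×3 and B is 3×2, so AB is 2×2. Each entry is (row of A)·(column of B):
AB[1,1] = (-3)(-1) + (-2)(-1) + (-1)(1) = 4
AB[1,2] = (-3)(2) + (-2)(0) + (-1)(-2) = -4
AB[2,1] = (-1)(-1) + (-2)(-1) + (-2)(1) = 1
AB[2,2] = (-1)(2) + (-2)(0) + (-2)(-2) = 2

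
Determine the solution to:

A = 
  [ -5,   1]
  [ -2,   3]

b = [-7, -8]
Row reduce the augmented matrix [A|b]:
R2 → R2 - (2/5)·R1
REF = 
  [   -5,     1,    -7]
  [    0,  13/5, -26/5]

Back-substitution:
x₂ = (-26/5) / (13/5) = -2
x₁ = (-7 - (1)(-2)) / (-5) = 1

x = [1, -2]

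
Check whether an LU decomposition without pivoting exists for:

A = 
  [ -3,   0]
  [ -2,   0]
Yes.
A[1,1] = -3 ≠ 0, so Gaussian elimination proceeds without a row swap: multiplier ℓ₂₁ = (-2)/(-3) = 2/3, and U[2,2] = 0 - (2/3)(0) = 0.
L = 
  [  1,   0]
  [2/3,   1]
U = 
  [ -3,   0]
  [  0,   0]
Check row 2 of LU: [(2/3)(-3), (2/3)(0) + 0] = [-2, 0] = row 2 of A ✓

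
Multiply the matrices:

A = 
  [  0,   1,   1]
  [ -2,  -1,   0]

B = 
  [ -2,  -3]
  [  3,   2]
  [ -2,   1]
A is 2×3 and B is 3×2, so AB is 2×2. Each entry is (row of A)·(column of B):
AB[1,1] = (0)(-2) + (1)(3) + (1)(-2) = 1
AB[1,2] = (0)(-3) + (1)(2) + (1)(1) = 3
AB[2,1] = (-2)(-2) + (-1)(3) + (0)(-2) = 1
AB[2,2] = (-2)(-3) + (-1)(2) + (0)(1) = 4

AB = 
  [  1,   3]
  [  1,   4]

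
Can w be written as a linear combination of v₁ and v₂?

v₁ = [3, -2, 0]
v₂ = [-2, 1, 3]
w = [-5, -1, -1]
No

Form the augmented matrix and row-reduce:
[v₁|v₂|w] = 
  [  3,  -2,  -5]
  [ -2,   1,  -1]
  [  0,   3,  -1]
R2 → R2 + (2/3)·R1
R3 → R3 + (9)·R2
REF = 
  [    3,    -2,    -5]
  [    0,  -1/3, -13/3]
  [    0,     0,   -40]

Row 3 reads [0 0 | -40], i.e. 0 = -40, so the system is inconsistent and w ∉ span{v₁, v₂}.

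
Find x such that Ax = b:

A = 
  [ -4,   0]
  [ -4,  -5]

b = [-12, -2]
Row reduce the augmented matrix [A|b]:
R2 → R2 - (1)·R1
REF = 
  [ -4,   0, -12]
  [  0,  -5,  10]

Back-substitution:
x₂ = 10 / (-5) = -2
x₁ = (-12 - (0)(-2)) / (-4) = 3

x = [3, -2]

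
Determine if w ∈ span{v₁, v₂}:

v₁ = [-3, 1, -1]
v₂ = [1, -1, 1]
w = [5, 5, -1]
No

Form the augmented matrix and row-reduce:
[v₁|v₂|w] = 
  [ -3,   1,   5]
  [  1,  -1,   5]
  [ -1,   1,  -1]
R2 → R2 + (1/3)·R1
R3 → R3 - (1/3)·R1
R3 → R3 + (1)·R2
REF = 
  [  -3,    1,    5]
  [   0, -2/3, 20/3]
  [   0,    0,    4]

Row 3 reads [0 0 | 4], i.e. 0 = 4, so the system is inconsistent and w ∉ span{v₁, v₂}.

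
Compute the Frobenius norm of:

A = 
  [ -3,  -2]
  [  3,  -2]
||A||_F = 5.099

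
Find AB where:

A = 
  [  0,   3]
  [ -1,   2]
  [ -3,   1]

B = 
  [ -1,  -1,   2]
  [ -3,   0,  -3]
A is 3×2 and B is 2×3, so AB is 3×3. Each entry is (row of A)·(column of B):
AB[1,1] = (0)(-1) + (3)(-3) = -9
AB[1,2] = (0)(-1) + (3)(0) = 0
AB[1,3] = (0)(2) + (3)(-3) = -9
AB[2,1] = (-1)(-1) + (2)(-3) = -5
AB[2,2] = (-1)(-1) + (2)(0) = 1
AB[2,3] = (-1)(2) + (2)(-3) = -8
AB[3,1] = (-3)(-1) + (1)(-3) = 0
AB[3,2] = (-3)(-1) + (1)(0) = 3
AB[3,3] = (-3)(2) + (1)(-3) = -9

AB = 
  [ -9,   0,  -9]
  [ -5,   1,  -8]
  [  0,   3,  -9]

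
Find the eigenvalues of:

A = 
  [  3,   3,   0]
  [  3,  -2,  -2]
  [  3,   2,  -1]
Characteristic polynomial: det(λI - A) = λ³ - 12λ - 9
Testing integer divisors of the constant term: p(-3) = 0, so (λ + 3) is a factor:
p(λ) = (λ + 3)(λ² - 3λ - 3)
λ² - 3λ - 3 = 0  ⇒  λ = (3 ± √((-3)² - 4·(-3)))/2 = (3 ± √(21))/2
  = (3 + √21)/2,  (3 - √21)/2

λ = -3, (3 + √21)/2, (3 - √21)/2  (≈ -3, 3.791, -0.7913)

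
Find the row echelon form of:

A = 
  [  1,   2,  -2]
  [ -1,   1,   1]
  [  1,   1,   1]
Row operations:
R2 → R2 + (1)·R1
R3 → R3 - (1)·R1
R3 → R3 + (1/3)·R2

Resulting echelon form:
REF = 
  [  1,   2,  -2]
  [  0,   3,  -1]
  [  0,   0, 8/3]

Rank = 3 (number of non-zero pivot rows).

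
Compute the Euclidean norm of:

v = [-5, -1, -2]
5.477

||v||₂ = √((-5)² + (-1)² + (-2)²) = √30 = 5.477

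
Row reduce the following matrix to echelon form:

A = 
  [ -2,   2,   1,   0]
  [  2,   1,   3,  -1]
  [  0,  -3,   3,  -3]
Row operations:
R2 → R2 + (1)·R1
R3 → R3 + (1)·R2

Resulting echelon form:
REF = 
  [ -2,   2,   1,   0]
  [  0,   3,   4,  -1]
  [  0,   0,   7,  -4]

Rank = 3 (number of non-zero pivot rows).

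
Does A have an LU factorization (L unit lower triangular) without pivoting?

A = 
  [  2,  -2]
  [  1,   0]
Yes.
A[1,1] = 2 ≠ 0, so Gaussian elimination proceeds without a row swap: multiplier ℓ₂₁ = (1)/(2) = 1/2, and U[2,2] = 0 - (1/2)(-2) = 1.
L = 
  [  1,   0]
  [1/2,   1]
U = 
  [  2,  -2]
  [  0,   1]
Check row 2 of LU: [(1/2)(2), (1/2)(-2) + 1] = [1, 0] = row 2 of A ✓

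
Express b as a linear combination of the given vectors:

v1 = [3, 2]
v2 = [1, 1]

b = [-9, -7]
c1 = -2, c2 = -3

b = -2·v1 + -3·v2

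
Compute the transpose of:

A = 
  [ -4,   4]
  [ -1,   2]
Aᵀ = 
  [ -4,  -1]
  [  4,   2]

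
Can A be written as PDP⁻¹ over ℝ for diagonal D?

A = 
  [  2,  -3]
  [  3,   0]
No

tr(A) = 2, det(A) = 9
Characteristic polynomial: λ² - tr(A)λ + det(A) = λ² - 2λ + 9
λ² - 2λ + 9 = 0  ⇒  λ = (2 ± √((-2)² - 4·(9)))/2 = (2 ± √(-32))/2
  = 1 + 2i√2,  1 - 2i√2
Eigenvalues: 1 + 2i√2, 1 - 2i√2  (≈ 1 + 2.828i, 1 - 2.828i)
Has complex eigenvalues (not diagonalizable over ℝ).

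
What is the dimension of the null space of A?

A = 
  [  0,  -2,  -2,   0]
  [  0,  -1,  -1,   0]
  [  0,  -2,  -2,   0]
nullity(A) = 3

Row reduce:
R2 → R2 - (1/2)·R1
R3 → R3 - (1)·R1
REF = 
  [  0,  -2,  -2,   0]
  [  0,   0,   0,   0]
  [  0,   0,   0,   0]
Pivot columns: 2 → 1 pivot.
rank(A) = 1, so nullity(A) = 4 - 1 = 3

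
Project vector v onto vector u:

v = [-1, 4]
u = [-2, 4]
v·u = (-1)(-2) + (4)(4) = 18
u·u = (-2)² + (4)² = 20
proj_u(v) = (v·u / u·u) × u = (18/20) × u = (9/10) × u

proj_u(v) = [-9/5, 18/5]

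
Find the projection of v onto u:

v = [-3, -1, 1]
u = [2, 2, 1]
v·u = (-3)(2) + (-1)(2) + (1)(1) = -7
u·u = (2)² + (2)² + (1)² = 9
proj_u(v) = (v·u / u·u) × u = (-7/9) × u

proj_u(v) = [-14/9, -14/9, -7/9]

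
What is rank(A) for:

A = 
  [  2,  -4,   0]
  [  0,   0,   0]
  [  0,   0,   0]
rank(A) = 1

Row reduce:
(no row operations needed)
REF = 
  [  2,  -4,   0]
  [  0,   0,   0]
  [  0,   0,   0]
Pivot columns: 1 → 1 pivot.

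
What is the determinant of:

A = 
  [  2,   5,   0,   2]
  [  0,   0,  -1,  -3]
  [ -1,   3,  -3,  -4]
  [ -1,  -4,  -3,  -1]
Cofactor expansion along row 1: det(A) = a₁₁M₁₁ - a₁₂M₁₂ + a₁₃M₁₃ - a₁₄M₁₄

M₁₁ = det[[0, -1, -3]; [3, -3, -4]; [-4, -3, -1]]
  = (0)·((-3)(-1) - (-4)(-3)) - (-1)·((3)(-1) - (-4)(-4)) + (-3)·((3)(-3) - (-3)(-4))
  = (0)(-9) - (-1)(-19) + (-3)(-21)
  = 44
M₁₂ = det[[0, -1, -3]; [-1, -3, -4]; [-1, -3, -1]]
  = (0)·((-3)(-1) - (-4)(-3)) - (-1)·((-1)(-1) - (-4)(-1)) + (-3)·((-1)(-3) - (-3)(-1))
  = (0)(-9) - (-1)(-3) + (-3)(0)
  = -3
M₁₃ = det[[0, 0, -3]; [-1, 3, -4]; [-1, -4, -1]]
  = (0)·((3)(-1) - (-4)(-4)) - (0)·((-1)(-1) - (-4)(-1)) + (-3)·((-1)(-4) - (3)(-1))
  = (0)(-19) - (0)(-3) + (-3)(7)
  = -21
M₁₄ = det[[0, 0, -1]; [-1, 3, -3]; [-1, -4, -3]]
  = (0)·((3)(-3) - (-3)(-4)) - (0)·((-1)(-3) - (-3)(-1)) + (-1)·((-1)(-4) - (3)(-1))
  = (0)(-21) - (0)(0) + (-1)(7)
  = -7

det(A) = (2)(44) - (5)(-3) + (0)(-21) - (2)(-7) = 117

det(A) = 117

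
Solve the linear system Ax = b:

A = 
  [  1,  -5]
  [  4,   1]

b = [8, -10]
Row reduce the augmented matrix [A|b]:
R2 → R2 - (4)·R1
REF = 
  [  1,  -5,   8]
  [  0,  21, -42]

Back-substitution:
x₂ = (-42) / 21 = -2
x₁ = (8 - (-5)(-2)) / 1 = -2

x = [-2, -2]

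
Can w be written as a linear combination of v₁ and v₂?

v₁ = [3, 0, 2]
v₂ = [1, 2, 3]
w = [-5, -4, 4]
No

Form the augmented matrix and row-reduce:
[v₁|v₂|w] = 
  [  3,   1,  -5]
  [  0,   2,  -4]
  [  2,   3,   4]
R3 → R3 - (2/3)·R1
R3 → R3 - (7/6)·R2
REF = 
  [  3,   1,  -5]
  [  0,   2,  -4]
  [  0,   0,  12]

Row 3 reads [0 0 | 12], i.e. 0 = 12, so the system is inconsistent and w ∉ span{v₁, v₂}.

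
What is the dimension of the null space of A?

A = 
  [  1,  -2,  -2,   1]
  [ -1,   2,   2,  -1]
nullity(A) = 3

Row reduce:
R2 → R2 + (1)·R1
REF = 
  [  1,  -2,  -2,   1]
  [  0,   0,   0,   0]
Pivot columns: 1 → 1 pivot.
rank(A) = 1, so nullity(A) = 4 - 1 = 3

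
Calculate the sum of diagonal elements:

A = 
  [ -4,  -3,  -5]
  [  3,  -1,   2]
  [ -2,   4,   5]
0

tr(A) = -4 + -1 + 5 = 0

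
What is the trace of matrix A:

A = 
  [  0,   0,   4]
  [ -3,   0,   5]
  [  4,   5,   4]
4

tr(A) = 0 + 0 + 4 = 4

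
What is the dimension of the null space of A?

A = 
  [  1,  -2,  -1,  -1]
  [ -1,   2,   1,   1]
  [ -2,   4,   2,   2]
nullity(A) = 3

Row reduce:
R2 → R2 + (1)·R1
R3 → R3 + (2)·R1
REF = 
  [  1,  -2,  -1,  -1]
  [  0,   0,   0,   0]
  [  0,   0,   0,   0]
Pivot columns: 1 → 1 pivot.
rank(A) = 1, so nullity(A) = 4 - 1 = 3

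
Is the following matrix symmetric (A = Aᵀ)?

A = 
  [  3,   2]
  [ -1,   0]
No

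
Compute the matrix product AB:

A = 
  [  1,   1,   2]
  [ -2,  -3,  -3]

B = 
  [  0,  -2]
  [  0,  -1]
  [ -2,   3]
A is 2×3 and B is 3×2, so AB is 2×2. Each entry is (row of A)·(column of B):
AB[1,1] = (1)(0) + (1)(0) + (2)(-2) = -4
AB[1,2] = (1)(-2) + (1)(-1) + (2)(3) = 3
AB[2,1] = (-2)(0) + (-3)(0) + (-3)(-2) = 6
AB[2,2] = (-2)(-2) + (-3)(-1) + (-3)(3) = -2

AB = 
  [ -4,   3]
  [  6,  -2]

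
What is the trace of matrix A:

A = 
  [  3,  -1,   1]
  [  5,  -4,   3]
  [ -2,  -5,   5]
4

tr(A) = 3 + -4 + 5 = 4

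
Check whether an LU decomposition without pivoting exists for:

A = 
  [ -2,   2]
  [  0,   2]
Yes.
A[1,1] = -2 ≠ 0, so Gaussian elimination proceeds without a row swap: multiplier ℓ₂₁ = (0)/(-2) = 0, and U[2,2] = 2 - (0)(2) = 2.
L = 
  [  1,   0]
  [  0,   1]
U = 
  [ -2,   2]
  [  0,   2]
Check row 2 of LU: [(0)(-2), (0)(2) + 2] = [0, 2] = row 2 of A ✓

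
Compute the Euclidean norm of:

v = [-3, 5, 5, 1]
7.746

||v||₂ = √((-3)² + (5)² + (5)² + (1)²) = √60 = 7.746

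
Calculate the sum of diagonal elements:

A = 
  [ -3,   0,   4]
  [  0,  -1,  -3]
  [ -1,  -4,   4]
0

tr(A) = -3 + -1 + 4 = 0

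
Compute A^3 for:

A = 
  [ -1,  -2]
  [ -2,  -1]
A^3 = 
  [-13, -14]
  [-14, -13]

A² = A·A:
A²[1,1] = (-1)(-1) + (-2)(-2) = 5
A²[1,2] = (-1)(-2) + (-2)(-1) = 4
A²[2,1] = (-2)(-1) + (-1)(-2) = 4
A²[2,2] = (-2)(-2) + (-1)(-1) = 5
A² = 
  [  5,   4]
  [  4,   5]

A^3 = A^2·A:
A^3[1,1] = (5)(-1) + (4)(-2) = -13
A^3[1,2] = (5)(-2) + (4)(-1) = -14
A^3[2,1] = (4)(-1) + (5)(-2) = -14
A^3[2,2] = (4)(-2) + (5)(-1) = -13
A^3 = 
  [-13, -14]
  [-14, -13]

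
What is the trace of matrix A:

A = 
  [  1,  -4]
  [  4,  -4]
-3

tr(A) = 1 + -4 = -3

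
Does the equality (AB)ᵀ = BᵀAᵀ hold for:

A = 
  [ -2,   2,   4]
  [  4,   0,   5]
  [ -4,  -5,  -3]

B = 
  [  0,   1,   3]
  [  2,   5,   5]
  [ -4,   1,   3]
Yes

(AB)ᵀ = 
  [-12, -20,   2]
  [ 12,   9, -32]
  [ 16,  27, -46]

BᵀAᵀ = 
  [-12, -20,   2]
  [ 12,   9, -32]
  [ 16,  27, -46]

Both sides are equal — this is the standard identity (AB)ᵀ = BᵀAᵀ, which holds for all A, B.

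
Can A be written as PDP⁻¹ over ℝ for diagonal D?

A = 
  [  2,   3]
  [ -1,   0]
No

tr(A) = 2, det(A) = 3
Characteristic polynomial: λ² - tr(A)λ + det(A) = λ² - 2λ + 3
λ² - 2λ + 3 = 0  ⇒  λ = (2 ± √((-2)² - 4·(3)))/2 = (2 ± √(-8))/2
  = 1 + i√2,  1 - i√2
Eigenvalues: 1 + i√2, 1 - i√2  (≈ 1 + 1.414i, 1 - 1.414i)
Has complex eigenvalues (not diagonalizable over ℝ).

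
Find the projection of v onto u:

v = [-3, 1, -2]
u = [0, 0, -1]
v·u = (-3)(0) + (1)(0) + (-2)(-1) = 2
u·u = (0)² + (0)² + (-1)² = 1
proj_u(v) = (v·u / u·u) × u = (2/1) × u = (2) × u

proj_u(v) = [0, 0, -2]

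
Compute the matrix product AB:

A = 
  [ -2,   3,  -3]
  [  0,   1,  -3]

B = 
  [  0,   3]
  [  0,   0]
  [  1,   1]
A is 2×3 and B is 3×2, so AB is 2×2. Each entry is (row of A)·(column of B):
AB[1,1] = (-2)(0) + (3)(0) + (-3)(1) = -3
AB[1,2] = (-2)(3) + (3)(0) + (-3)(1) = -9
AB[2,1] = (0)(0) + (1)(0) + (-3)(1) = -3
AB[2,2] = (0)(3) + (1)(0) + (-3)(1) = -3

AB = 
  [ -3,  -9]
  [ -3,  -3]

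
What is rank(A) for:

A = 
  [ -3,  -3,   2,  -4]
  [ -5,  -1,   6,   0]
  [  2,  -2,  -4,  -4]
rank(A) = 2

Row reduce:
R2 → R2 - (5/3)·R1
R3 → R3 + (2/3)·R1
R3 → R3 + (1)·R2
REF = 
  [  -3,   -3,    2,   -4]
  [   0,    4,  8/3, 20/3]
  [   0,    0,    0,    0]
Pivot columns: 1, 2 → 2 pivots.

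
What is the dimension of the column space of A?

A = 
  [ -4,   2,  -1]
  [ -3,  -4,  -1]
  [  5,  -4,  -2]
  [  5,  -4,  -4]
dim(Col(A)) = 3

Row reduce:
R2 → R2 - (3/4)·R1
R3 → R3 + (5/4)·R1
R4 → R4 + (5/4)·R1
R3 → R3 - (3/11)·R2
R4 → R4 - (3/11)·R2
R4 → R4 - (57/35)·R3
REF = 
  [    -4,      2,     -1]
  [     0,  -11/2,   -1/4]
  [     0,      0, -35/11]
  [     0,      0,      0]
Pivot columns: 1, 2, 3 → 3 pivots.
dim(Col(A)) = number of pivot columns = 3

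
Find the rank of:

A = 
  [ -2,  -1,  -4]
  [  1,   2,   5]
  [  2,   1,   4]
rank(A) = 2

Row reduce:
R2 → R2 + (1/2)·R1
R3 → R3 + (1)·R1
REF = 
  [ -2,  -1,  -4]
  [  0, 3/2,   3]
  [  0,   0,   0]
Pivot columns: 1, 2 → 2 pivots.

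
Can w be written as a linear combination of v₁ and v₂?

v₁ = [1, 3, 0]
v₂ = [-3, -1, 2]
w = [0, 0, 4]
No

Form the augmented matrix and row-reduce:
[v₁|v₂|w] = 
  [  1,  -3,   0]
  [  3,  -1,   0]
  [  0,   2,   4]
R2 → R2 - (3)·R1
R3 → R3 - (1/4)·R2
REF = 
  [  1,  -3,   0]
  [  0,   8,   0]
  [  0,   0,   4]

Row 3 reads [0 0 | 4], i.e. 0 = 4, so the system is inconsistent and w ∉ span{v₁, v₂}.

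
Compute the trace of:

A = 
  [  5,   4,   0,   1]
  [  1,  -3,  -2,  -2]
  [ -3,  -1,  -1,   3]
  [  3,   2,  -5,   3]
4

tr(A) = 5 + -3 + -1 + 3 = 4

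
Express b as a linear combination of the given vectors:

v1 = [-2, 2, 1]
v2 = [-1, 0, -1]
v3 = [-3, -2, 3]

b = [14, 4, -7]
c1 = -1, c2 = -3, c3 = -3

b = -1·v1 + -3·v2 + -3·v3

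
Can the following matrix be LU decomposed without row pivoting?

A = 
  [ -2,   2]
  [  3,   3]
Yes.
A[1,1] = -2 ≠ 0, so Gaussian elimination proceeds without a row swap: multiplier ℓ₂₁ = (3)/(-2) = -3/2, and U[2,2] = 3 - (-3/2)(2) = 6.
L = 
  [   1,    0]
  [-3/2,    1]
U = 
  [ -2,   2]
  [  0,   6]
Check row 2 of LU: [(-3/2)(-2), (-3/2)(2) + 6] = [3, 3] = row 2 of A ✓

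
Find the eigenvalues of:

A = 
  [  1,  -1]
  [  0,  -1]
λ = 1, -1

tr(A) = 0, det(A) = -1
Characteristic polynomial: λ² - tr(A)λ + det(A) = λ² - 1
λ² - 1 = (λ + 1)(λ - 1)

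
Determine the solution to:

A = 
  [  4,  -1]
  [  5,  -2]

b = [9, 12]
Row reduce the augmented matrix [A|b]:
R2 → R2 - (5/4)·R1
REF = 
  [   4,   -1,    9]
  [   0, -3/4,  3/4]

Back-substitution:
x₂ = (3/4) / (-3/4) = -1
x₁ = (9 - (-1)(-1)) / 4 = 2

x = [2, -1]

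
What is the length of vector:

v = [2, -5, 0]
5.385

||v||₂ = √((2)² + (-5)² + (0)²) = √29 = 5.385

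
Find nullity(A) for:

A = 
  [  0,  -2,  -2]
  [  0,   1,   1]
nullity(A) = 2

Row reduce:
R2 → R2 + (1/2)·R1
REF = 
  [  0,  -2,  -2]
  [  0,   0,   0]
Pivot columns: 2 → 1 pivot.
rank(A) = 1, so nullity(A) = 3 - 1 = 2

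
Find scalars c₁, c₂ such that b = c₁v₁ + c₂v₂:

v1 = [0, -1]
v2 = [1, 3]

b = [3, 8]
c1 = 1, c2 = 3

b = 1·v1 + 3·v2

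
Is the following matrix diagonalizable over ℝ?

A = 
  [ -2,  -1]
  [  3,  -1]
No

tr(A) = -3, det(A) = 5
Characteristic polynomial: λ² - tr(A)λ + det(A) = λ² + 3λ + 5
λ² + 3λ + 5 = 0  ⇒  λ = (-3 ± √((3)² - 4·(5)))/2 = (-3 ± √(-11))/2
  = (-3 + i√11)/2,  (-3 - i√11)/2
Eigenvalues: (-3 + i√11)/2, (-3 - i√11)/2  (≈ -1.5 + 1.658i, -1.5 - 1.658i)
Has complex eigenvalues (not diagonalizable over ℝ).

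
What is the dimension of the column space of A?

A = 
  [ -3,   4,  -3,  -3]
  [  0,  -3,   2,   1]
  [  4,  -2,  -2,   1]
dim(Col(A)) = 3

Row reduce:
R3 → R3 + (4/3)·R1
R3 → R3 + (10/9)·R2
REF = 
  [   -3,     4,    -3,    -3]
  [    0,    -3,     2,     1]
  [    0,     0, -34/9, -17/9]
Pivot columns: 1, 2, 3 → 3 pivots.
dim(Col(A)) = number of pivot columns = 3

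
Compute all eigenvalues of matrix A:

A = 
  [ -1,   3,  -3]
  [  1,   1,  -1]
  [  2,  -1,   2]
λ = -1, (3 + i√7)/2, (3 - i√7)/2  (≈ -1, 1.5 + 1.323i, 1.5 - 1.323i)

Characteristic polynomial: det(λI - A) = λ³ - 2λ² + λ + 4
Testing integer divisors of the constant term: p(-1) = 0, so (λ + 1) is a factor:
p(λ) = (λ + 1)(λ² - 3λ + 4)
λ² - 3λ + 4 = 0  ⇒  λ = (3 ± √((-3)² - 4·(4)))/2 = (3 ± √(-7))/2
  = (3 + i√7)/2,  (3 - i√7)/2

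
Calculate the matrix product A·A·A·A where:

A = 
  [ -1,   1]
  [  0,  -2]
A^4 = 
  [  1, -15]
  [  0,  16]

A² = A·A:
A²[1,1] = (-1)(-1) + (1)(0) = 1
A²[1,2] = (-1)(1) + (1)(-2) = -3
A²[2,1] = (0)(-1) + (-2)(0) = 0
A²[2,2] = (0)(1) + (-2)(-2) = 4
A² = 
  [  1,  -3]
  [  0,   4]

A^3 = A^2·A:
A^3[1,1] = (1)(-1) + (-3)(0) = -1
A^3[1,2] = (1)(1) + (-3)(-2) = 7
A^3[2,1] = (0)(-1) + (4)(0) = 0
A^3[2,2] = (0)(1) + (4)(-2) = -8
A^3 = 
  [ -1,   7]
  [  0,  -8]

A^4 = A^3·A:
A^4[1,1] = (-1)(-1) + (7)(0) = 1
A^4[1,2] = (-1)(1) + (7)(-2) = -15
A^4[2,1] = (0)(-1) + (-8)(0) = 0
A^4[2,2] = (0)(1) + (-8)(-2) = 16
A^4 = 
  [  1, -15]
  [  0,  16]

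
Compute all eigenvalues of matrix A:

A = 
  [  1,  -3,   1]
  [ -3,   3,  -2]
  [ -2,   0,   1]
Characteristic polynomial: det(λI - A) = λ³ - 5λ² + 12
Testing integer divisors of the constant term: p(2) = 0, so (λ - 2) is a factor:
p(λ) = (λ - 2)(λ² - 3λ - 6)
λ² - 3λ - 6 = 0  ⇒  λ = (3 ± √((-3)² - 4·(-6)))/2 = (3 ± √(33))/2
  = (3 + √33)/2,  (3 - √33)/2

λ = 2, (3 + √33)/2, (3 - √33)/2  (≈ 2, 4.372, -1.372)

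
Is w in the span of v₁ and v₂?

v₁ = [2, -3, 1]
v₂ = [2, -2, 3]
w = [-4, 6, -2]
Yes

Form the augmented matrix and row-reduce:
[v₁|v₂|w] = 
  [  2,   2,  -4]
  [ -3,  -2,   6]
  [  1,   3,  -2]
R2 → R2 + (3/2)·R1
R3 → R3 - (1/2)·R1
R3 → R3 - (2)·R2
REF = 
  [  2,   2,  -4]
  [  0,   1,   0]
  [  0,   0,   0]

No row of the form [0 0 | nonzero], so the system is consistent. Back-substitution gives c₁ = -2, c₂ = 0: w = (-2)·v₁ + (0)·v₂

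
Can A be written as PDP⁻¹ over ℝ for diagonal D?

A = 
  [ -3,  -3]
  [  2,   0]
No

tr(A) = -3, det(A) = 6
Characteristic polynomial: λ² - tr(A)λ + det(A) = λ² + 3λ + 6
λ² + 3λ + 6 = 0  ⇒  λ = (-3 ± √((3)² - 4·(6)))/2 = (-3 ± √(-15))/2
  = (-3 + i√15)/2,  (-3 - i√15)/2
Eigenvalues: (-3 + i√15)/2, (-3 - i√15)/2  (≈ -1.5 + 1.936i, -1.5 - 1.936i)
Has complex eigenvalues (not diagonalizable over ℝ).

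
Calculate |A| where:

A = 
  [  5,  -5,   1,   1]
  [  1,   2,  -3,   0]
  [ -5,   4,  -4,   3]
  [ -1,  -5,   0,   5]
73

Cofactor expansion along row 1: det(A) = a₁₁M₁₁ - a₁₂M₁₂ + a₁₃M₁₃ - a₁₄M₁₄

M₁₁ = det[[2, -3, 0]; [4, -4, 3]; [-5, 0, 5]]
  = (2)·((-4)(5) - (3)(0)) - (-3)·((4)(5) - (3)(-5)) + (0)·((4)(0) - (-4)(-5))
  = (2)(-20) - (-3)(35) + (0)(-20)
  = 65
M₁₂ = det[[1, -3, 0]; [-5, -4, 3]; [-1, 0, 5]]
  = (1)·((-4)(5) - (3)(0)) - (-3)·((-5)(5) - (3)(-1)) + (0)·((-5)(0) - (-4)(-1))
  = (1)(-20) - (-3)(-22) + (0)(-4)
  = -86
M₁₃ = det[[1, 2, 0]; [-5, 4, 3]; [-1, -5, 5]]
  = (1)·((4)(5) - (3)(-5)) - (2)·((-5)(5) - (3)(-1)) + (0)·((-5)(-5) - (4)(-1))
  = (1)(35) - (2)(-22) + (0)(29)
  = 79
M₁₄ = det[[1, 2, -3]; [-5, 4, -4]; [-1, -5, 0]]
  = (1)·((4)(0) - (-4)(-5)) - (2)·((-5)(0) - (-4)(-1)) + (-3)·((-5)(-5) - (4)(-1))
  = (1)(-20) - (2)(-4) + (-3)(29)
  = -99

det(A) = (5)(65) - (-5)(-86) + (1)(79) - (1)(-99) = 73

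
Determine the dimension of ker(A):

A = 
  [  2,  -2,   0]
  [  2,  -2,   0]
nullity(A) = 2

Row reduce:
R2 → R2 - (1)·R1
REF = 
  [  2,  -2,   0]
  [  0,   0,   0]
Pivot columns: 1 → 1 pivot.
rank(A) = 1, so nullity(A) = 3 - 1 = 2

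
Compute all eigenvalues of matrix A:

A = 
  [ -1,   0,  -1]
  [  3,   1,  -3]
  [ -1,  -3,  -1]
Characteristic polynomial: det(λI - A) = λ³ + λ² - 11λ - 18
Testing integer divisors of the constant term: p(-2) = 0, so (λ + 2) is a factor:
p(λ) = (λ + 2)(λ² - λ - 9)
λ² - λ - 9 = 0  ⇒  λ = (1 ± √((-1)² - 4·(-9)))/2 = (1 ± √(37))/2
  = (1 + √37)/2,  (1 - √37)/2

λ = -2, (1 + √37)/2, (1 - √37)/2  (≈ -2, 3.541, -2.541)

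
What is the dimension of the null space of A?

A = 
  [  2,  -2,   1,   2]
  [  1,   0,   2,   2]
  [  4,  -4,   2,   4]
nullity(A) = 2

Row reduce:
R2 → R2 - (1/2)·R1
R3 → R3 - (2)·R1
REF = 
  [  2,  -2,   1,   2]
  [  0,   1, 3/2,   1]
  [  0,   0,   0,   0]
Pivot columns: 1, 2 → 2 pivots.
rank(A) = 2, so nullity(A) = 4 - 2 = 2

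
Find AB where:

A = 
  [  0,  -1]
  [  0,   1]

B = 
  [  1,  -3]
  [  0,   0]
AB = 
  [  0,   0]
  [  0,   0]

A is 2×2 and B is 2×2, so AB is 2×2. Each entry is (row of A)·(column of B):
AB[1,1] = (0)(1) + (-1)(0) = 0
AB[1,2] = (0)(-3) + (-1)(0) = 0
AB[2,1] = (0)(1) + (1)(0) = 0
AB[2,2] = (0)(-3) + (1)(0) = 0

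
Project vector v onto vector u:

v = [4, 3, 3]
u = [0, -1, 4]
proj_u(v) = [0, -9/17, 36/17]

v·u = (4)(0) + (3)(-1) + (3)(4) = 9
u·u = (0)² + (-1)² + (4)² = 17
proj_u(v) = (v·u / u·u) × u = (9/17) × u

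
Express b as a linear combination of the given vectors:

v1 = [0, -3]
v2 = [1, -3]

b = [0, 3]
c1 = -1, c2 = 0

b = -1·v1 + 0·v2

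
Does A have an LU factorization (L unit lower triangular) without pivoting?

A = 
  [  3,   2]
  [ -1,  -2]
Yes.
A[1,1] = 3 ≠ 0, so Gaussian elimination proceeds without a row swap: multiplier ℓ₂₁ = (-1)/(3) = -1/3, and U[2,2] = -2 - (-1/3)(2) = -4/3.
L = 
  [   1,    0]
  [-1/3,    1]
U = 
  [   3,    2]
  [   0, -4/3]
Check row 2 of LU: [(-1/3)(3), (-1/3)(2) + (-4/3)] = [-1, -2] = row 2 of A ✓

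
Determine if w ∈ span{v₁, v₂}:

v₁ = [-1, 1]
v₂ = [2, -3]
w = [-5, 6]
Yes

Form the augmented matrix and row-reduce:
[v₁|v₂|w] = 
  [ -1,   2,  -5]
  [  1,  -3,   6]
R2 → R2 + (1)·R1
REF = 
  [ -1,   2,  -5]
  [  0,  -1,   1]

No row of the form [0 0 | nonzero], so the system is consistent. Back-substitution gives c₁ = 3, c₂ = -1: w = (3)·v₁ + (-1)·v₂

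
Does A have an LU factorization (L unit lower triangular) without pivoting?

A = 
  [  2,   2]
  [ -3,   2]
Yes.
A[1,1] = 2 ≠ 0, so Gaussian elimination proceeds without a row swap: multiplier ℓ₂₁ = (-3)/(2) = -3/2, and U[2,2] = 2 - (-3/2)(2) = 5.
L = 
  [   1,    0]
  [-3/2,    1]
U = 
  [  2,   2]
  [  0,   5]
Check row 2 of LU: [(-3/2)(2), (-3/2)(2) + 5] = [-3, 2] = row 2 of A ✓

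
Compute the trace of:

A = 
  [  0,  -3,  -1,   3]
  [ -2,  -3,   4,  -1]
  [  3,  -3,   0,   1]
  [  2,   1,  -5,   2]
-1

tr(A) = 0 + -3 + 0 + 2 = -1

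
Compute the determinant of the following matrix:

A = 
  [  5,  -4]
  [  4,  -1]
For a 2×2 matrix, det = ad - bc = (5)(-1) - (-4)(4) = 11

det(A) = 11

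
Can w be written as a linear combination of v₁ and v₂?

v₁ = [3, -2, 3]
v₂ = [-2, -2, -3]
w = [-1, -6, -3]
Yes

Form the augmented matrix and row-reduce:
[v₁|v₂|w] = 
  [  3,  -2,  -1]
  [ -2,  -2,  -6]
  [  3,  -3,  -3]
R2 → R2 + (2/3)·R1
R3 → R3 - (1)·R1
R3 → R3 - (3/10)·R2
REF = 
  [    3,    -2,    -1]
  [    0, -10/3, -20/3]
  [    0,     0,     0]

No row of the form [0 0 | nonzero], so the system is consistent. Back-substitution gives c₁ = 1, c₂ = 2: w = (1)·v₁ + (2)·v₂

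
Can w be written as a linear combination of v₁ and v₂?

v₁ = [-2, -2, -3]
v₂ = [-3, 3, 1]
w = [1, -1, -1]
No

Form the augmented matrix and row-reduce:
[v₁|v₂|w] = 
  [ -2,  -3,   1]
  [ -2,   3,  -1]
  [ -3,   1,  -1]
R2 → R2 - (1)·R1
R3 → R3 - (3/2)·R1
R3 → R3 - (11/12)·R2
REF = 
  [  -2,   -3,    1]
  [   0,    6,   -2]
  [   0,    0, -2/3]

Row 3 reads [0 0 | -2/3], i.e. 0 = -2/3, so the system is inconsistent and w ∉ span{v₁, v₂}.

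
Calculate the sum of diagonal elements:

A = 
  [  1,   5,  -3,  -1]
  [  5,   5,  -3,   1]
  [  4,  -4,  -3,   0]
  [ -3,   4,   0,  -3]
0

tr(A) = 1 + 5 + -3 + -3 = 0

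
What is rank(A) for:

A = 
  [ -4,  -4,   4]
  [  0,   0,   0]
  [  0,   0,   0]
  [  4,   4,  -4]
rank(A) = 1

Row reduce:
R4 → R4 + (1)·R1
REF = 
  [ -4,  -4,   4]
  [  0,   0,   0]
  [  0,   0,   0]
  [  0,   0,   0]
Pivot columns: 1 → 1 pivot.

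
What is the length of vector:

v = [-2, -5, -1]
5.477

||v||₂ = √((-2)² + (-5)² + (-1)²) = √30 = 5.477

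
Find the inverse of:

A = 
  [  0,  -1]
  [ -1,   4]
det(A) = (0)(4) - (-1)(-1) = -1
For a 2×2 matrix, A⁻¹ = (1/det(A)) · [[d, -b], [-c, a]]
    = (-1) · [[4, 1], [1, 0]]

A⁻¹ = 
  [ -4,  -1]
  [ -1,   0]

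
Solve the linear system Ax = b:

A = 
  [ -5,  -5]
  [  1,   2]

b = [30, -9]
x = [-3, -3]

Row reduce the augmented matrix [A|b]:
R2 → R2 + (1/5)·R1
REF = 
  [ -5,  -5,  30]
  [  0,   1,  -3]

Back-substitution:
x₂ = (-3) / 1 = -3
x₁ = (30 - (-5)(-3)) / (-5) = -3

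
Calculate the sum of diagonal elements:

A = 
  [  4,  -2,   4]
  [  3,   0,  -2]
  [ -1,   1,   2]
6

tr(A) = 4 + 0 + 2 = 6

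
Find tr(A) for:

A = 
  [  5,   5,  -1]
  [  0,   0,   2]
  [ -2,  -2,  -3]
2

tr(A) = 5 + 0 + -3 = 2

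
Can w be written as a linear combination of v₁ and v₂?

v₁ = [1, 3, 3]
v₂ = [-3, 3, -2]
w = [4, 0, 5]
Yes

Form the augmented matrix and row-reduce:
[v₁|v₂|w] = 
  [  1,  -3,   4]
  [  3,   3,   0]
  [  3,  -2,   5]
R2 → R2 - (3)·R1
R3 → R3 - (3)·R1
R3 → R3 - (7/12)·R2
REF = 
  [  1,  -3,   4]
  [  0,  12, -12]
  [  0,   0,   0]

No row of the form [0 0 | nonzero], so the system is consistent. Back-substitution gives c₁ = 1, c₂ = -1: w = (1)·v₁ + (-1)·v₂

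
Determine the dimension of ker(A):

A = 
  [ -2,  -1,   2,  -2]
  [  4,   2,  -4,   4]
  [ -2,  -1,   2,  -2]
nullity(A) = 3

Row reduce:
R2 → R2 + (2)·R1
R3 → R3 - (1)·R1
REF = 
  [ -2,  -1,   2,  -2]
  [  0,   0,   0,   0]
  [  0,   0,   0,   0]
Pivot columns: 1 → 1 pivot.
rank(A) = 1, so nullity(A) = 4 - 1 = 3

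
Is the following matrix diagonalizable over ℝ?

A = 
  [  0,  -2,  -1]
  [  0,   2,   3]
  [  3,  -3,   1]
No

Characteristic polynomial: det(λI - A) = λ³ - 3λ² + 14λ + 12
By the rational root theorem any rational root is an integer dividing 12; none of those is a root, so p(λ) has no rational roots and hence (being an irreducible cubic) no repeated roots.
Discriminant of the cubic: Δ = -20876
Δ < 0 ⇒ one real eigenvalue and a complex-conjugate pair: λ ≈ 1.86 + 3.636i, 1.86 - 3.636i, -0.7196
Has complex eigenvalues (not diagonalizable over ℝ).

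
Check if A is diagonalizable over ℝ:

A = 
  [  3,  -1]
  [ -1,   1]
Yes

tr(A) = 4, det(A) = 2
Characteristic polynomial: λ² - tr(A)λ + det(A) = λ² - 4λ + 2
λ² - 4λ + 2 = 0  ⇒  λ = (4 ± √((-4)² - 4·(2)))/2 = (4 ± √(8))/2
  = 2 + √2,  2 - √2
Eigenvalues: 2 + √2, 2 - √2  (≈ 3.414, 0.5858)
The two irrational eigenvalues are distinct (simple), so each has alg. mult. = geom. mult. = 1.
Sum of geometric multiplicities equals n, so A has n independent eigenvectors.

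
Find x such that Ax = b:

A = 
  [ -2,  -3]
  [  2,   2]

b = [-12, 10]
Row reduce the augmented matrix [A|b]:
R2 → R2 + (1)·R1
REF = 
  [ -2,  -3, -12]
  [  0,  -1,  -2]

Back-substitution:
x₂ = (-2) / (-1) = 2
x₁ = (-12 - (-3)(2)) / (-2) = 3

x = [3, 2]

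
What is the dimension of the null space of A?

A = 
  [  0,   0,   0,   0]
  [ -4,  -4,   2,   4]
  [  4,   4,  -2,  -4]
nullity(A) = 3

Row reduce:
Swap R1 ↔ R2
R3 → R3 + (1)·R1
REF = 
  [ -4,  -4,   2,   4]
  [  0,   0,   0,   0]
  [  0,   0,   0,   0]
Pivot columns: 1 → 1 pivot.
rank(A) = 1, so nullity(A) = 4 - 1 = 3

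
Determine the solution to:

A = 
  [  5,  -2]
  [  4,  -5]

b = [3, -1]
x = [1, 1]

Row reduce the augmented matrix [A|b]:
R2 → R2 - (4/5)·R1
REF = 
  [    5,    -2,     3]
  [    0, -17/5, -17/5]

Back-substitution:
x₂ = (-17/5) / (-17/5) = 1
x₁ = (3 - (-2)(1)) / 5 = 1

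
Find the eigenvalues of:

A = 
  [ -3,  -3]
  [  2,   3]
λ = √3, -√3  (≈ 1.732, -1.732)

tr(A) = 0, det(A) = -3
Characteristic polynomial: λ² - tr(A)λ + det(A) = λ² - 3
λ² - 3 = 0  ⇒  λ = (0 ± √((0)² - 4·(-3)))/2 = (0 ± √(12))/2
  = √3,  -√3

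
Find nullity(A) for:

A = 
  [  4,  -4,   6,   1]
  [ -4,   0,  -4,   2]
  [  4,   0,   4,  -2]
nullity(A) = 2

Row reduce:
R2 → R2 + (1)·R1
R3 → R3 - (1)·R1
R3 → R3 + (1)·R2
REF = 
  [  4,  -4,   6,   1]
  [  0,  -4,   2,   3]
  [  0,   0,   0,   0]
Pivot columns: 1, 2 → 2 pivots.
rank(A) = 2, so nullity(A) = 4 - 2 = 2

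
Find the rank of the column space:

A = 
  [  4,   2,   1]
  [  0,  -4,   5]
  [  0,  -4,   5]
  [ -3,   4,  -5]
Row reduce:
R4 → R4 + (3/4)·R1
R3 → R3 - (1)·R2
R4 → R4 + (11/8)·R2
Swap R3 ↔ R4
REF = 
  [   4,    2,    1]
  [   0,   -4,    5]
  [   0,    0, 21/8]
  [   0,    0,    0]
Pivot columns: 1, 2, 3 → 3 pivots.
dim(Col(A)) = number of pivot columns = 3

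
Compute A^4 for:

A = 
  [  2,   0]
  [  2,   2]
A^4 = 
  [ 16,   0]
  [ 64,  16]

A² = A·A:
A²[1,1] = (2)(2) + (0)(2) = 4
A²[1,2] = (2)(0) + (0)(2) = 0
A²[2,1] = (2)(2) + (2)(2) = 8
A²[2,2] = (2)(0) + (2)(2) = 4
A² = 
  [  4,   0]
  [  8,   4]

A^3 = A^2·A:
A^3[1,1] = (4)(2) + (0)(2) = 8
A^3[1,2] = (4)(0) + (0)(2) = 0
A^3[2,1] = (8)(2) + (4)(2) = 24
A^3[2,2] = (8)(0) + (4)(2) = 8
A^3 = 
  [  8,   0]
  [ 24,   8]

A^4 = A^3·A:
A^4[1,1] = (8)(2) + (0)(2) = 16
A^4[1,2] = (8)(0) + (0)(2) = 0
A^4[2,1] = (24)(2) + (8)(2) = 64
A^4[2,2] = (24)(0) + (8)(2) = 16
A^4 = 
  [ 16,   0]
  [ 64,  16]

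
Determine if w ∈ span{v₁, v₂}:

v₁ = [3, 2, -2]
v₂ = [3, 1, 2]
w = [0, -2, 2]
No

Form the augmented matrix and row-reduce:
[v₁|v₂|w] = 
  [  3,   3,   0]
  [  2,   1,  -2]
  [ -2,   2,   2]
R2 → R2 - (2/3)·R1
R3 → R3 + (2/3)·R1
R3 → R3 + (4)·R2
REF = 
  [  3,   3,   0]
  [  0,  -1,  -2]
  [  0,   0,  -6]

Row 3 reads [0 0 | -6], i.e. 0 = -6, so the system is inconsistent and w ∉ span{v₁, v₂}.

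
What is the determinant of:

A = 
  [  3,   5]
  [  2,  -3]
-19

For a 2×2 matrix, det = ad - bc = (3)(-3) - (5)(2) = -19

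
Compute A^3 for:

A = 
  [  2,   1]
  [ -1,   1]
A² = A·A:
A²[1,1] = (2)(2) + (1)(-1) = 3
A²[1,2] = (2)(1) + (1)(1) = 3
A²[2,1] = (-1)(2) + (1)(-1) = -3
A²[2,2] = (-1)(1) + (1)(1) = 0
A² = 
  [  3,   3]
  [ -3,   0]

A^3 = A^2·A:
A^3[1,1] = (3)(2) + (3)(-1) = 3
A^3[1,2] = (3)(1) + (3)(1) = 6
A^3[2,1] = (-3)(2) + (0)(-1) = -6
A^3[2,2] = (-3)(1) + (0)(1) = -3
A^3 = 
  [  3,   6]
  [ -6,  -3]

Therefore
A^3 = 
  [  3,   6]
  [ -6,  -3]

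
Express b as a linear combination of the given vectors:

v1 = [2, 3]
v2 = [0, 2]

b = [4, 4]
c1 = 2, c2 = -1

b = 2·v1 + -1·v2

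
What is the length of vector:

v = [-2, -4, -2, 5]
7

||v||₂ = √((-2)² + (-4)² + (-2)² + (5)²) = √49 = 7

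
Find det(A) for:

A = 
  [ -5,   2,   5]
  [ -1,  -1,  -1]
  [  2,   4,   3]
Cofactor expansion along row 1:
det(A) = (-5)·((-1)(3) - (-1)(4)) - (2)·((-1)(3) - (-1)(2)) + (5)·((-1)(4) - (-1)(2))
  = (-5)(1) - (2)(-1) + (5)(-2)
  = -13

det(A) = -13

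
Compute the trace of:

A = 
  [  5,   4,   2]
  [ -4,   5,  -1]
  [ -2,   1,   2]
12

tr(A) = 5 + 5 + 2 = 12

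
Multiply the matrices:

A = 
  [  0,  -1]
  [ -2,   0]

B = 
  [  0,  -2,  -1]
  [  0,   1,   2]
AB = 
  [  0,  -1,  -2]
  [  0,   4,   2]

A is 2×2 and B is 2×3, so AB is 2×3. Each entry is (row of A)·(column of B):
AB[1,1] = (0)(0) + (-1)(0) = 0
AB[1,2] = (0)(-2) + (-1)(1) = -1
AB[1,3] = (0)(-1) + (-1)(2) = -2
AB[2,1] = (-2)(0) + (0)(0) = 0
AB[2,2] = (-2)(-2) + (0)(1) = 4
AB[2,3] = (-2)(-1) + (0)(2) = 2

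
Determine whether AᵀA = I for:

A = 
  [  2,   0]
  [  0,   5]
No

AᵀA = 
  [  4,   0]
  [  0,  25]
≠ I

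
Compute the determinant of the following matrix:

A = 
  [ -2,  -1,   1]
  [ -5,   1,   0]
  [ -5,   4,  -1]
Cofactor expansion along row 1:
det(A) = (-2)·((1)(-1) - (0)(4)) - (-1)·((-5)(-1) - (0)(-5)) + (1)·((-5)(4) - (1)(-5))
  = (-2)(-1) - (-1)(5) + (1)(-15)
  = -8

det(A) = -8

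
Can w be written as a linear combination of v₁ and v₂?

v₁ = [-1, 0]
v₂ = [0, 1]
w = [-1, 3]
Yes

Form the augmented matrix and row-reduce:
[v₁|v₂|w] = 
  [ -1,   0,  -1]
  [  0,   1,   3]
(already in echelon form — no row operations needed)

No row of the form [0 0 | nonzero], so the system is consistent. Back-substitution gives c₁ = 1, c₂ = 3: w = (1)·v₁ + (3)·v₂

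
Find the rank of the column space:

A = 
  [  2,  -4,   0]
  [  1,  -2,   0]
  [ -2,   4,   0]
Row reduce:
R2 → R2 - (1/2)·R1
R3 → R3 + (1)·R1
REF = 
  [  2,  -4,   0]
  [  0,   0,   0]
  [  0,   0,   0]
Pivot columns: 1 → 1 pivot.
dim(Col(A)) = number of pivot columns = 1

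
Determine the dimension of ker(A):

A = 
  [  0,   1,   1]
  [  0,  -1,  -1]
nullity(A) = 2

Row reduce:
R2 → R2 + (1)·R1
REF = 
  [  0,   1,   1]
  [  0,   0,   0]
Pivot columns: 2 → 1 pivot.
rank(A) = 1, so nullity(A) = 3 - 1 = 2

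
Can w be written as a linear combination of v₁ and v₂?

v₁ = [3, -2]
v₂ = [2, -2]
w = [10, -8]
Yes

Form the augmented matrix and row-reduce:
[v₁|v₂|w] = 
  [  3,   2,  10]
  [ -2,  -2,  -8]
R2 → R2 + (2/3)·R1
REF = 
  [   3,    2,   10]
  [   0, -2/3, -4/3]

No row of the form [0 0 | nonzero], so the system is consistent. Back-substitution gives c₁ = 2, c₂ = 2: w = (2)·v₁ + (2)·v₂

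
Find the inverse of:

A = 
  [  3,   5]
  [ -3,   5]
det(A) = (3)(5) - (5)(-3) = 30
For a 2×2 matrix, A⁻¹ = (1/det(A)) · [[d, -b], [-c, a]]
    = (1/30) · [[5, -5], [3, 3]]

A⁻¹ = 
  [ 1/6, -1/6]
  [1/10, 1/10]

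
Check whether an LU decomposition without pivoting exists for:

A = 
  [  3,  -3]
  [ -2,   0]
Yes.
A[1,1] = 3 ≠ 0, so Gaussian elimination proceeds without a row swap: multiplier ℓ₂₁ = (-2)/(3) = -2/3, and U[2,2] = 0 - (-2/3)(-3) = -2.
L = 
  [   1,    0]
  [-2/3,    1]
U = 
  [  3,  -3]
  [  0,  -2]
Check row 2 of LU: [(-2/3)(3), (-2/3)(-3) + (-2)] = [-2, 0] = row 2 of A ✓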